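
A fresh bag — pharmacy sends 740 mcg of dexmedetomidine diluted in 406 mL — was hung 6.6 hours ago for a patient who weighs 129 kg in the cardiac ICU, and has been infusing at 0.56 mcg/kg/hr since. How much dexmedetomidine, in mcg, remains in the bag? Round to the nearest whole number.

Dose = 0.56 mcg/kg/hr × 129 kg = 72.24 mcg/hr
Concentration = 740 mcg ÷ 406 mL = 1.82266 mcg/mL
Rate = 72.24 mcg/hr ÷ 1.82266 mcg/mL = 39.63438 mL/hr
Volume infused = 39.63438 mL/hr × 6.6 hr = 261.5869 mL
Volume remaining = 406 − 261.5869 = 144.4131 mL
Drug remaining = 144.4131 mL × 1.82266 mcg/mL = 263.216 mcg

263 mcg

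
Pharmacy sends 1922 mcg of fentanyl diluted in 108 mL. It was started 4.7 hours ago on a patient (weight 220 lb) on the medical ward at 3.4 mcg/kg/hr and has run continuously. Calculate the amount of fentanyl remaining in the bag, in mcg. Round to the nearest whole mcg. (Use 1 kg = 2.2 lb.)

Weight = 220 lb ÷ 2.2 lb/kg = 100 kg
Dose = 3.4 mcg/kg/hr × 100 kg = 340 mcg/hr
Concentration = 1922 mcg ÷ 108 mL = 17.7963 mcg/mL
Rate = 340 mcg/hr ÷ 17.7963 mcg/mL = 19.1051 mL/hr
Volume infused = 19.1051 mL/hr × 4.7 hr = 89.79396 mL
Volume remaining = 108 − 89.79396 = 18.20604 mL
Drug remaining = 18.20604 mL × 17.7963 mcg/mL = 324 mcg

324 mcg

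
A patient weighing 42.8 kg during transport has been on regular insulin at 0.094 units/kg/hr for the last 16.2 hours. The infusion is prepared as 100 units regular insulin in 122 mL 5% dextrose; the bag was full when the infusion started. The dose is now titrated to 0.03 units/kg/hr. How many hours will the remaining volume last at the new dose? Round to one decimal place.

Initial rate:
Dose = 0.094 units/kg/hr × 42.8 kg = 4.0232 units/hr
Concentration = 100 units ÷ 122 mL = 0.8196721 units/mL
Rate = 4.0232 units/hr ÷ 0.8196721 units/mL = 4.908304 mL/hr
Volume infused so far = 4.908304 mL/hr × 16.2 hr = 79.51452 mL
Volume remaining = 122 − 79.51452 = 42.48548 mL
New rate:
Dose = 0.03 units/kg/hr × 42.8 kg = 1.284 units/hr
Rate = 1.284 units/hr ÷ 0.8196721 units/mL = 1.56648 mL/hr
Time remaining = 42.48548 mL ÷ 1.56648 mL/hr = 27.12162 hr

27.1 hours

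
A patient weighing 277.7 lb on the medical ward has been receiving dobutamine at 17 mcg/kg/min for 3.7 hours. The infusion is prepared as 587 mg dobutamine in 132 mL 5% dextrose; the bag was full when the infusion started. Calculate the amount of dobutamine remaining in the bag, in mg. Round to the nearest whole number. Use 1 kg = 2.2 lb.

111 mg

Weight = 277.7 lb ÷ 2.2 lb/kg = 126.2273 kg
Dose = 17 mcg/kg/min × 126.2273 kg = 2145.864 mcg/min
2145.864 mcg/min × 60 min/hr = 128751.8 mcg/hr
Concentration = 587 mg ÷ 132 mL = 4.44697 mg/mL = 4446.97 mcg/mL
Rate = 128751.8 mcg/hr ÷ 4446.97 mcg/mL = 28.95271 mL/hr
Volume infused = 28.95271 mL/hr × 3.7 hr = 107.125 mL
Volume remaining = 132 − 107.125 = 24.87498 mL
Drug remaining = 24.87498 mL × 4446.97 mcg/mL = 110618.3 mcg = 110.6183 mg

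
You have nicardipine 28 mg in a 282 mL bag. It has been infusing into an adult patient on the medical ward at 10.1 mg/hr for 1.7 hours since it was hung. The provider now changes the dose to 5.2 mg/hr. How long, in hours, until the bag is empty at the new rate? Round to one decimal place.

Initial rate:
Concentration = 28 mg ÷ 282 mL = 0.09929078 mg/mL
Rate = 10.1 mg/hr ÷ 0.09929078 mg/mL = 101.7214 mL/hr
Volume infused so far = 101.7214 mL/hr × 1.7 hr = 172.9264 mL
Volume remaining = 282 − 172.9264 = 109.0736 mL
New rate:
Rate = 5.2 mg/hr ÷ 0.09929078 mg/mL = 52.37143 mL/hr
Time remaining = 109.0736 mL ÷ 52.37143 mL/hr = 2.082692 hr

2.1 hours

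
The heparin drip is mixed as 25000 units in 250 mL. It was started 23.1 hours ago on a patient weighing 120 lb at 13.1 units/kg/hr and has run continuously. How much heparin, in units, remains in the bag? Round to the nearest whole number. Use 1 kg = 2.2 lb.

8494 units

Weight = 120 lb ÷ 2.2 lb/kg = 54.54545 kg
Dose = 13.1 units/kg/hr × 54.54545 kg = 714.5455 units/hr
Concentration = 25000 units ÷ 250 mL = 100 units/mL
Rate = 714.5455 units/hr ÷ 100 units/mL = 7.145455 mL/hr
Volume infused = 7.145455 mL/hr × 23.1 hr = 165.06 mL
Volume remaining = 250 − 165.06 = 84.94 mL
Drug remaining = 84.94 mL × 100 units/mL = 8494 units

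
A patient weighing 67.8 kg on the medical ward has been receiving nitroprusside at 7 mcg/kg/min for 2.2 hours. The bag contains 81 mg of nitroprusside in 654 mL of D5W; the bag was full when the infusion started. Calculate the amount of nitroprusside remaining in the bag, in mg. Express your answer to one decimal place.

18.4 mg

Dose = 7 mcg/kg/min × 67.8 kg = 474.6 mcg/min
474.6 mcg/min × 60 min/hr = 28476 mcg/hr
Concentration = 81 mg ÷ 654 mL = 0.1238532 mg/mL = 123.8532 mcg/mL
Rate = 28476 mcg/hr ÷ 123.8532 mcg/mL = 229.9173 mL/hr
Volume infused = 229.9173 mL/hr × 2.2 hr = 505.8181 mL
Volume remaining = 654 − 505.8181 = 148.1819 mL
Drug remaining = 148.1819 mL × 123.8532 mcg/mL = 18352.8 mcg = 18.3528 mg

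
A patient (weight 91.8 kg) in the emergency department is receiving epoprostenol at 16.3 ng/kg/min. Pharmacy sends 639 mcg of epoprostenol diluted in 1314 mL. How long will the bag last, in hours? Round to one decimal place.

7.1 hours

Dose = 16.3 ng/kg/min × 91.8 kg = 1496.34 ng/min
1496.34 ng/min × 60 min/hr = 89780.4 ng/hr
Concentration = 639 mcg ÷ 1314 mL = 0.4863014 mcg/mL = 486.3014 ng/mL
Rate = 89780.4 ng/hr ÷ 486.3014 ng/mL = 184.6189 mL/hr
Duration = 1314 mL ÷ 184.6189 mL/hr = 7.117366 hr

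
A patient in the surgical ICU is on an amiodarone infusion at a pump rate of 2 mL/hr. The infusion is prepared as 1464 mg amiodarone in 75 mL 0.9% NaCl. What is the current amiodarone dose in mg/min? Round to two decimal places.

0.65 mg/min

Concentration = 1464 mg ÷ 75 mL = 19.52 mg/mL
Drug rate = 2 mL/hr × 19.52 mg/mL = 39.04 mg/hr
39.04 mg/hr ÷ 60 min/hr = 0.6506667 mg/min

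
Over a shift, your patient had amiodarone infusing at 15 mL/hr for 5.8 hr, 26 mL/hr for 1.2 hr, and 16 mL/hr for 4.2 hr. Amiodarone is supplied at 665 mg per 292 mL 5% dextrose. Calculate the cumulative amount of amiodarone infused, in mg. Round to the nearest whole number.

422 mg

Concentration = 665 mg ÷ 292 mL = 2.277397 mg/mL
Stage 1: 15 mL/hr × 5.8 hr = 87 mL → 87 mL × 2.277397 mg/mL = 198.1336 mg
Stage 2: 26 mL/hr × 1.2 hr = 31.2 mL → 31.2 mL × 2.277397 mg/mL = 71.05479 mg
Stage 3: 16 mL/hr × 4.2 hr = 67.2 mL → 67.2 mL × 2.277397 mg/mL = 153.0411 mg
Total = 198.1336 + 71.05479 + 153.0411 = 422.2295 mg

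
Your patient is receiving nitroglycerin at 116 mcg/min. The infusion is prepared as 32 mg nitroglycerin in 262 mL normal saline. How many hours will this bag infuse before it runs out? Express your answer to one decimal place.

4.6 hours

116 mcg/min × 60 min/hr = 6960 mcg/hr
Concentration = 32 mg ÷ 262 mL = 0.1221374 mg/mL = 122.1374 mcg/mL
Rate = 6960 mcg/hr ÷ 122.1374 mcg/mL = 56.985 mL/hr
Duration = 262 mL ÷ 56.985 mL/hr = 4.597701 hr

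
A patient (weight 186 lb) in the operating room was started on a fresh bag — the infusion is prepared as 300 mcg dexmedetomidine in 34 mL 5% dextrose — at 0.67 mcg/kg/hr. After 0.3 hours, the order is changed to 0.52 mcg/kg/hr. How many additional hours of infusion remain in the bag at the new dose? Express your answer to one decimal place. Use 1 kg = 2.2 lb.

Initial rate:
Weight = 186 lb ÷ 2.2 lb/kg = 84.54545 kg
Dose = 0.67 mcg/kg/hr × 84.54545 kg = 56.64545 mcg/hr
Concentration = 300 mcg ÷ 34 mL = 8.823529 mcg/mL
Rate = 56.64545 mcg/hr ÷ 8.823529 mcg/mL = 6.419818 mL/hr
Volume infused so far = 6.419818 mL/hr × 0.3 hr = 1.925945 mL
Volume remaining = 34 − 1.925945 = 32.07405 mL
New rate:
Dose = 0.52 mcg/kg/hr × 84.54545 kg = 43.96364 mcg/hr
Rate = 43.96364 mcg/hr ÷ 8.823529 mcg/mL = 4.982545 mL/hr
Time remaining = 32.07405 mL ÷ 4.982545 mL/hr = 6.437283 hr

6.4 hours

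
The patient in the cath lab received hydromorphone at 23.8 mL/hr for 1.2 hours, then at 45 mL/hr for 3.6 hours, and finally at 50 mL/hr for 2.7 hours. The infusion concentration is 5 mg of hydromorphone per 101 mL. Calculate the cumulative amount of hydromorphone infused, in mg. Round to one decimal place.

16.1 mg

Concentration = 5 mg ÷ 101 mL = 0.04950495 mg/mL
Stage 1: 23.8 mL/hr × 1.2 hr = 28.56 mL → 28.56 mL × 0.04950495 mg/mL = 1.413861 mg
Stage 2: 45 mL/hr × 3.6 hr = 162 mL → 162 mL × 0.04950495 mg/mL = 8.019802 mg
Stage 3: 50 mL/hr × 2.7 hr = 135 mL → 135 mL × 0.04950495 mg/mL = 6.683168 mg
Total = 1.413861 + 8.019802 + 6.683168 = 16.11683 mg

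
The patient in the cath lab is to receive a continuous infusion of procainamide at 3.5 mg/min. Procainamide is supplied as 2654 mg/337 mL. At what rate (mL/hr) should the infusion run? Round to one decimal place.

26.7 mL/hr

3.5 mg/min × 60 min/hr = 210 mg/hr
Concentration = 2654 mg ÷ 337 mL = 7.875371 mg/mL
Rate = 210 mg/hr ÷ 7.875371 mg/mL = 26.66541 mL/hr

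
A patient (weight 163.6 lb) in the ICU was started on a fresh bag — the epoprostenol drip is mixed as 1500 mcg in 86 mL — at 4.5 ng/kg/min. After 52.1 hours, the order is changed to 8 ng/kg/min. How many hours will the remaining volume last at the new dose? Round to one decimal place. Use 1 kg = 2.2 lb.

Initial rate:
Weight = 163.6 lb ÷ 2.2 lb/kg = 74.36364 kg
Dose = 4.5 ng/kg/min × 74.36364 kg = 334.6364 ng/min
334.6364 ng/min × 60 min/hr = 20078.18 ng/hr
Concentration = 1500 mcg ÷ 86 mL = 17.44186 mcg/mL = 17441.86 ng/mL
Rate = 20078.18 ng/hr ÷ 17441.86 ng/mL = 1.151149 mL/hr
Volume infused so far = 1.151149 mL/hr × 52.1 hr = 59.97487 mL
Volume remaining = 86 − 59.97487 = 26.02513 mL
New rate:
Dose = 8 ng/kg/min × 74.36364 kg = 594.9091 ng/min
594.9091 ng/min × 60 min/hr = 35694.55 ng/hr
Rate = 35694.55 ng/hr ÷ 17441.86 ng/mL = 2.046487 mL/hr
Time remaining = 26.02513 mL ÷ 2.046487 mL/hr = 12.71698 hr

12.7 hours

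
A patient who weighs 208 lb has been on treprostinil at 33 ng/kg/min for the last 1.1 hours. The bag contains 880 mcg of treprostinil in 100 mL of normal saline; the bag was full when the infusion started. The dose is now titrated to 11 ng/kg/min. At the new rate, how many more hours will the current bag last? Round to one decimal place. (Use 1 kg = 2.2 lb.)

Initial rate:
Weight = 208 lb ÷ 2.2 lb/kg = 94.54545 kg
Dose = 33 ng/kg/min × 94.54545 kg = 3120 ng/min
3120 ng/min × 60 min/hr = 187200 ng/hr
Concentration = 880 mcg ÷ 100 mL = 8.8 mcg/mL = 8800 ng/mL
Rate = 187200 ng/hr ÷ 8800 ng/mL = 21.27273 mL/hr
Volume infused so far = 21.27273 mL/hr × 1.1 hr = 23.4 mL
Volume remaining = 100 − 23.4 = 76.6 mL
New rate:
Dose = 11 ng/kg/min × 94.54545 kg = 1040 ng/min
1040 ng/min × 60 min/hr = 62400 ng/hr
Rate = 62400 ng/hr ÷ 8800 ng/mL = 7.090909 mL/hr
Time remaining = 76.6 mL ÷ 7.090909 mL/hr = 10.80256 hr

10.8 hours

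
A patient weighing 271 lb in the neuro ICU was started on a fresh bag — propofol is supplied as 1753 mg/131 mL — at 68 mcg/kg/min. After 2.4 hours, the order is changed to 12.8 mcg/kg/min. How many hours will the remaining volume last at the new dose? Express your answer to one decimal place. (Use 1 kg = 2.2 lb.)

Initial rate:
Weight = 271 lb ÷ 2.2 lb/kg = 123.1818 kg
Dose = 68 mcg/kg/min × 123.1818 kg = 8376.364 mcg/min
8376.364 mcg/min × 60 min/hr = 502581.8 mcg/hr
Concentration = 1753 mg ÷ 131 mL = 13.38168 mg/mL = 13381.68 mcg/mL
Rate = 502581.8 mcg/hr ÷ 13381.68 mcg/mL = 37.55745 mL/hr
Volume infused so far = 37.55745 mL/hr × 2.4 hr = 90.13789 mL
Volume remaining = 131 − 90.13789 = 40.86211 mL
New rate:
Dose = 12.8 mcg/kg/min × 123.1818 kg = 1576.727 mcg/min
1576.727 mcg/min × 60 min/hr = 94603.64 mcg/hr
Rate = 94603.64 mcg/hr ÷ 13381.68 mcg/mL = 7.069639 mL/hr
Time remaining = 40.86211 mL ÷ 7.069639 mL/hr = 5.779943 hr

5.8 hours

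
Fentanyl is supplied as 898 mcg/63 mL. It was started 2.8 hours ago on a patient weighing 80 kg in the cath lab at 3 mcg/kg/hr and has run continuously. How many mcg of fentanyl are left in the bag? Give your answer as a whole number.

226 mcg

Dose = 3 mcg/kg/hr × 80 kg = 240 mcg/hr
Concentration = 898 mcg ÷ 63 mL = 14.25397 mcg/mL
Rate = 240 mcg/hr ÷ 14.25397 mcg/mL = 16.83742 mL/hr
Volume infused = 16.83742 mL/hr × 2.8 hr = 47.14477 mL
Volume remaining = 63 − 47.14477 = 15.85523 mL
Drug remaining = 15.85523 mL × 14.25397 mcg/mL = 226 mcg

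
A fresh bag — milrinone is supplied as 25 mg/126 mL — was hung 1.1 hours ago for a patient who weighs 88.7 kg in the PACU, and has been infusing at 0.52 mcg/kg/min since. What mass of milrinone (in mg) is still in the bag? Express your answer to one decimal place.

Dose = 0.52 mcg/kg/min × 88.7 kg = 46.124 mcg/min
46.124 mcg/min × 60 min/hr = 2767.44 mcg/hr
Concentration = 25 mg ÷ 126 mL = 0.1984127 mg/mL = 198.4127 mcg/mL
Rate = 2767.44 mcg/hr ÷ 198.4127 mcg/mL = 13.9479 mL/hr
Volume infused = 13.9479 mL/hr × 1.1 hr = 15.34269 mL
Volume remaining = 126 − 15.34269 = 110.6573 mL
Drug remaining = 110.6573 mL × 198.4127 mcg/mL = 21955.82 mcg = 21.95582 mg

22.0 mg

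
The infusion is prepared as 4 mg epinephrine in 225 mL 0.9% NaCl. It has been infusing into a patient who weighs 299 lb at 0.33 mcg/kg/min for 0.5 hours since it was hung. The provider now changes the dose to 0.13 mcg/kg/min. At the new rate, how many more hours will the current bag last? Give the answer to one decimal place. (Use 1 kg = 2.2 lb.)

Initial rate:
Weight = 299 lb ÷ 2.2 lb/kg = 135.9091 kg
Dose = 0.33 mcg/kg/min × 135.9091 kg = 44.85 mcg/min
44.85 mcg/min × 60 min/hr = 2691 mcg/hr
Concentration = 4 mg ÷ 225 mL = 0.01777778 mg/mL = 17.77778 mcg/mL
Rate = 2691 mcg/hr ÷ 17.77778 mcg/mL = 151.3688 mL/hr
Volume infused so far = 151.3688 mL/hr × 0.5 hr = 75.68438 mL
Volume remaining = 225 − 75.68438 = 149.3156 mL
New rate:
Dose = 0.13 mcg/kg/min × 135.9091 kg = 17.66818 mcg/min
17.66818 mcg/min × 60 min/hr = 1060.091 mcg/hr
Rate = 1060.091 mcg/hr ÷ 17.77778 mcg/mL = 59.63011 mL/hr
Time remaining = 149.3156 mL ÷ 59.63011 mL/hr = 2.504031 hr

2.5 hours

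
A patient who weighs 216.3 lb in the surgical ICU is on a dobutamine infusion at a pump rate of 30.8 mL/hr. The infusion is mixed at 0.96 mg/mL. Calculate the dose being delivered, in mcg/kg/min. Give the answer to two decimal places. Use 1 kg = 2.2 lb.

5.01 mcg/kg/min

Weight = 216.3 lb ÷ 2.2 lb/kg = 98.31818 kg
Concentration = 0.96 mg/mL = 960 mcg/mL
Drug rate = 30.8 mL/hr × 960 mcg/mL = 29568 mcg/hr
29568 mcg/hr ÷ 60 min/hr = 492.8 mcg/min
492.8 mcg/min ÷ 98.31818 kg = 5.012298 mcg/kg/min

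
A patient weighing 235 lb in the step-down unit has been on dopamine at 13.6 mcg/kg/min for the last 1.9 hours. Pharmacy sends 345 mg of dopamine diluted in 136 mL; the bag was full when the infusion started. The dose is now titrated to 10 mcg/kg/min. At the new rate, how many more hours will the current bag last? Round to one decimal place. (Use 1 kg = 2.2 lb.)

2.8 hours

Initial rate:
Weight = 235 lb ÷ 2.2 lb/kg = 106.8182 kg
Dose = 13.6 mcg/kg/min × 106.8182 kg = 1452.727 mcg/min
1452.727 mcg/min × 60 min/hr = 87163.64 mcg/hr
Concentration = 345 mg ÷ 136 mL = 2.536765 mg/mL = 2536.765 mcg/mL
Rate = 87163.64 mcg/hr ÷ 2536.765 mcg/mL = 34.36016 mL/hr
Volume infused so far = 34.36016 mL/hr × 1.9 hr = 65.2843 mL
Volume remaining = 136 − 65.2843 = 70.7157 mL
New rate:
Dose = 10 mcg/kg/min × 106.8182 kg = 1068.182 mcg/min
1068.182 mcg/min × 60 min/hr = 64090.91 mcg/hr
Rate = 64090.91 mcg/hr ÷ 2536.765 mcg/mL = 25.26482 mL/hr
Time remaining = 70.7157 mL ÷ 25.26482 mL/hr = 2.798979 hr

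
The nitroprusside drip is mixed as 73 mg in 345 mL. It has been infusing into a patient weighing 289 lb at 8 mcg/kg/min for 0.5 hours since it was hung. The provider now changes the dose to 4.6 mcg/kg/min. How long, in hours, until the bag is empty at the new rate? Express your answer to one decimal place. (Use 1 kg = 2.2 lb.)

Initial rate:
Weight = 289 lb ÷ 2.2 lb/kg = 131.3636 kg
Dose = 8 mcg/kg/min × 131.3636 kg = 1050.909 mcg/min
1050.909 mcg/min × 60 min/hr = 63054.55 mcg/hr
Concentration = 73 mg ÷ 345 mL = 0.2115942 mg/mL = 211.5942 mcg/mL
Rate = 63054.55 mcg/hr ÷ 211.5942 mcg/mL = 297.9975 mL/hr
Volume infused so far = 297.9975 mL/hr × 0.5 hr = 148.9988 mL
Volume remaining = 345 − 148.9988 = 196.0012 mL
New rate:
Dose = 4.6 mcg/kg/min × 131.3636 kg = 604.2727 mcg/min
604.2727 mcg/min × 60 min/hr = 36256.36 mcg/hr
Rate = 36256.36 mcg/hr ÷ 211.5942 mcg/mL = 171.3486 mL/hr
Time remaining = 196.0012 mL ÷ 171.3486 mL/hr = 1.143874 hr

1.1 hours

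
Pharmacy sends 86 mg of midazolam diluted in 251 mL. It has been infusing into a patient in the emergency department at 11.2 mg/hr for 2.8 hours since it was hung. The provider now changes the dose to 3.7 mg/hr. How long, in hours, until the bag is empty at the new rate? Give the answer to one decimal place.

Initial rate:
Concentration = 86 mg ÷ 251 mL = 0.3426295 mg/mL
Rate = 11.2 mg/hr ÷ 0.3426295 mg/mL = 32.68837 mL/hr
Volume infused so far = 32.68837 mL/hr × 2.8 hr = 91.52744 mL
Volume remaining = 251 − 91.52744 = 159.4726 mL
New rate:
Rate = 3.7 mg/hr ÷ 0.3426295 mg/mL = 10.79884 mL/hr
Time remaining = 159.4726 mL ÷ 10.79884 mL/hr = 14.76757 hr

14.8 hours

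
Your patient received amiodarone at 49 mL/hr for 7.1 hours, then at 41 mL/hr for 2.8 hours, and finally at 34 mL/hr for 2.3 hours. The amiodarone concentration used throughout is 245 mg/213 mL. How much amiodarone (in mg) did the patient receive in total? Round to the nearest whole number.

622 mg

Concentration = 245 mg ÷ 213 mL = 1.150235 mg/mL
Stage 1: 49 mL/hr × 7.1 hr = 347.9 mL → 347.9 mL × 1.150235 mg/mL = 400.1667 mg
Stage 2: 41 mL/hr × 2.8 hr = 114.8 mL → 114.8 mL × 1.150235 mg/mL = 132.0469 mg
Stage 3: 34 mL/hr × 2.3 hr = 78.2 mL → 78.2 mL × 1.150235 mg/mL = 89.94836 mg
Total = 400.1667 + 132.0469 + 89.94836 = 622.162 mg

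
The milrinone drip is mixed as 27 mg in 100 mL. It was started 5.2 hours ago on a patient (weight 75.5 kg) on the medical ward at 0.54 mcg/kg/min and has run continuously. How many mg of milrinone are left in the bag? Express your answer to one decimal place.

14.3 mg

Dose = 0.54 mcg/kg/min × 75.5 kg = 40.77 mcg/min
40.77 mcg/min × 60 min/hr = 2446.2 mcg/hr
Concentration = 27 mg ÷ 100 mL = 0.27 mg/mL = 270 mcg/mL
Rate = 2446.2 mcg/hr ÷ 270 mcg/mL = 9.06 mL/hr
Volume infused = 9.06 mL/hr × 5.2 hr = 47.112 mL
Volume remaining = 100 − 47.112 = 52.888 mL
Drug remaining = 52.888 mL × 270 mcg/mL = 14279.76 mcg = 14.27976 mg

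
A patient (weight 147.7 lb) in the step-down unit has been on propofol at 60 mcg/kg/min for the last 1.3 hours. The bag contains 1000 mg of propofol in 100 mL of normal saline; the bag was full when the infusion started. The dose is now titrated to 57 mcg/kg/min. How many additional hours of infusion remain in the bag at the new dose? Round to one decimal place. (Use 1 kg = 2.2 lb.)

Initial rate:
Weight = 147.7 lb ÷ 2.2 lb/kg = 67.13636 kg
Dose = 60 mcg/kg/min × 67.13636 kg = 4028.182 mcg/min
4028.182 mcg/min × 60 min/hr = 241690.9 mcg/hr
Concentration = 1000 mg ÷ 100 mL = 10 mg/mL = 10000 mcg/mL
Rate = 241690.9 mcg/hr ÷ 10000 mcg/mL = 24.16909 mL/hr
Volume infused so far = 24.16909 mL/hr × 1.3 hr = 31.41982 mL
Volume remaining = 100 − 31.41982 = 68.58018 mL
New rate:
Dose = 57 mcg/kg/min × 67.13636 kg = 3826.773 mcg/min
3826.773 mcg/min × 60 min/hr = 229606.4 mcg/hr
Rate = 229606.4 mcg/hr ÷ 10000 mcg/mL = 22.96064 mL/hr
Time remaining = 68.58018 mL ÷ 22.96064 mL/hr = 2.986859 hr

3.0 hours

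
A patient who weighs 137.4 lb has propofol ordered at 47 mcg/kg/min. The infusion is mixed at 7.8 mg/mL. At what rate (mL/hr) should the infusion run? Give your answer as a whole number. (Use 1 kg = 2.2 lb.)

Weight = 137.4 lb ÷ 2.2 lb/kg = 62.45455 kg
Dose = 47 mcg/kg/min × 62.45455 kg = 2935.364 mcg/min
2935.364 mcg/min × 60 min/hr = 176121.8 mcg/hr
Concentration = 7.8 mg/mL = 7800 mcg/mL
Rate = 176121.8 mcg/hr ÷ 7800 mcg/mL = 22.57972 mL/hr

23 mL/hr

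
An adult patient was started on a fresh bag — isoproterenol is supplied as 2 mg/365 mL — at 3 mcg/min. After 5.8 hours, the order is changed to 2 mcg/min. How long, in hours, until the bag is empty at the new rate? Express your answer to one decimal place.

8.0 hours

Initial rate:
3 mcg/min × 60 min/hr = 180 mcg/hr
Concentration = 2 mg ÷ 365 mL = 0.005479452 mg/mL = 5.479452 mcg/mL
Rate = 180 mcg/hr ÷ 5.479452 mcg/mL = 32.85 mL/hr
Volume infused so far = 32.85 mL/hr × 5.8 hr = 190.53 mL
Volume remaining = 365 − 190.53 = 174.47 mL
New rate:
2 mcg/min × 60 min/hr = 120 mcg/hr
Rate = 120 mcg/hr ÷ 5.479452 mcg/mL = 21.9 mL/hr
Time remaining = 174.47 mL ÷ 21.9 mL/hr = 7.966667 hr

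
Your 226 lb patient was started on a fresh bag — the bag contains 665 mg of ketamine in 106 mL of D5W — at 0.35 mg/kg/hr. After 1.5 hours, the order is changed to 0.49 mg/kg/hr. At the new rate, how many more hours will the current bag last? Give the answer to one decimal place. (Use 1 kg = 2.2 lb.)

12.1 hours

Initial rate:
Weight = 226 lb ÷ 2.2 lb/kg = 102.7273 kg
Dose = 0.35 mg/kg/hr × 102.7273 kg = 35.95455 mg/hr
Concentration = 665 mg ÷ 106 mL = 6.273585 mg/mL
Rate = 35.95455 mg/hr ÷ 6.273585 mg/mL = 5.7311 mL/hr
Volume infused so far = 5.7311 mL/hr × 1.5 hr = 8.596651 mL
Volume remaining = 106 − 8.596651 = 97.40335 mL
New rate:
Dose = 0.49 mg/kg/hr × 102.7273 kg = 50.33636 mg/hr
Rate = 50.33636 mg/hr ÷ 6.273585 mg/mL = 8.023541 mL/hr
Time remaining = 97.40335 mL ÷ 8.023541 mL/hr = 12.1397 hr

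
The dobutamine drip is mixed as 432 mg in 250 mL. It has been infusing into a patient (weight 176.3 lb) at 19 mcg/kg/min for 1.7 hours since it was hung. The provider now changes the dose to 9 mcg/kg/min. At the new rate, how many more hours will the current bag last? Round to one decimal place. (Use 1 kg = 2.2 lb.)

Initial rate:
Weight = 176.3 lb ÷ 2.2 lb/kg = 80.13636 kg
Dose = 19 mcg/kg/min × 80.13636 kg = 1522.591 mcg/min
1522.591 mcg/min × 60 min/hr = 91355.45 mcg/hr
Concentration = 432 mg ÷ 250 mL = 1.728 mg/mL = 1728 mcg/mL
Rate = 91355.45 mcg/hr ÷ 1728 mcg/mL = 52.86774 mL/hr
Volume infused so far = 52.86774 mL/hr × 1.7 hr = 89.87516 mL
Volume remaining = 250 − 89.87516 = 160.1248 mL
New rate:
Dose = 9 mcg/kg/min × 80.13636 kg = 721.2273 mcg/min
721.2273 mcg/min × 60 min/hr = 43273.64 mcg/hr
Rate = 43273.64 mcg/hr ÷ 1728 mcg/mL = 25.04261 mL/hr
Time remaining = 160.1248 mL ÷ 25.04261 mL/hr = 6.394095 hr

6.4 hours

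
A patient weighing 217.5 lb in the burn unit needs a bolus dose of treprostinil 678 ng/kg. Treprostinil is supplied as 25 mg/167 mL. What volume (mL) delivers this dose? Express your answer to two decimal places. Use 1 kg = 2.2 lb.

Weight = 217.5 lb ÷ 2.2 lb/kg = 98.86364 kg
Dose = 678 ng/kg × 98.86364 kg = 67029.55 ng
Concentration = 25 mg ÷ 167 mL = 0.1497006 mg/mL = 149700.6 ng/mL
Volume = 67029.55 ng ÷ 149700.6 ng/mL = 0.4477574 mL

0.45 mL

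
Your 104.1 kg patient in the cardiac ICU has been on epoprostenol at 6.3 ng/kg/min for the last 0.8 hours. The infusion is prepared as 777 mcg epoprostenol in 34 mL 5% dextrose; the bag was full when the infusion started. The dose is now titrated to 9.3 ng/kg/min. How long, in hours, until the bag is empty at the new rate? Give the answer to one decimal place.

12.8 hours

Initial rate:
Dose = 6.3 ng/kg/min × 104.1 kg = 655.83 ng/min
655.83 ng/min × 60 min/hr = 39349.8 ng/hr
Concentration = 777 mcg ÷ 34 mL = 22.85294 mcg/mL = 22852.94 ng/mL
Rate = 39349.8 ng/hr ÷ 22852.94 ng/mL = 1.72187 mL/hr
Volume infused so far = 1.72187 mL/hr × 0.8 hr = 1.377496 mL
Volume remaining = 34 − 1.377496 = 32.6225 mL
New rate:
Dose = 9.3 ng/kg/min × 104.1 kg = 968.13 ng/min
968.13 ng/min × 60 min/hr = 58087.8 ng/hr
Rate = 58087.8 ng/hr ÷ 22852.94 ng/mL = 2.541808 mL/hr
Time remaining = 32.6225 mL ÷ 2.541808 mL/hr = 12.83437 hr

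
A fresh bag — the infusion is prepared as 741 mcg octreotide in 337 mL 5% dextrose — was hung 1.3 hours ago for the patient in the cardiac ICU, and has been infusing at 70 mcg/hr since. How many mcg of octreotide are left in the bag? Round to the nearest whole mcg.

650 mcg

Concentration = 741 mcg ÷ 337 mL = 2.198813 mcg/mL
Rate = 70 mcg/hr ÷ 2.198813 mcg/mL = 31.83536 mL/hr
Volume infused = 31.83536 mL/hr × 1.3 hr = 41.38596 mL
Volume remaining = 337 − 41.38596 = 295.614 mL
Drug remaining = 295.614 mL × 2.198813 mcg/mL = 650 mcg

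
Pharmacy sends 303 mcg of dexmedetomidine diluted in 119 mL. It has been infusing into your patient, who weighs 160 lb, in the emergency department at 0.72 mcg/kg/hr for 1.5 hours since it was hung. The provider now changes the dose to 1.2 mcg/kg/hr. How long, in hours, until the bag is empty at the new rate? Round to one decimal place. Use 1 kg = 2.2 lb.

Initial rate:
Weight = 160 lb ÷ 2.2 lb/kg = 72.72727 kg
Dose = 0.72 mcg/kg/hr × 72.72727 kg = 52.36364 mcg/hr
Concentration = 303 mcg ÷ 119 mL = 2.546218 mcg/mL
Rate = 52.36364 mcg/hr ÷ 2.546218 mcg/mL = 20.56526 mL/hr
Volume infused so far = 20.56526 mL/hr × 1.5 hr = 30.84788 mL
Volume remaining = 119 − 30.84788 = 88.15212 mL
New rate:
Dose = 1.2 mcg/kg/hr × 72.72727 kg = 87.27273 mcg/hr
Rate = 87.27273 mcg/hr ÷ 2.546218 mcg/mL = 34.27543 mL/hr
Time remaining = 88.15212 mL ÷ 34.27543 mL/hr = 2.571875 hr

2.6 hours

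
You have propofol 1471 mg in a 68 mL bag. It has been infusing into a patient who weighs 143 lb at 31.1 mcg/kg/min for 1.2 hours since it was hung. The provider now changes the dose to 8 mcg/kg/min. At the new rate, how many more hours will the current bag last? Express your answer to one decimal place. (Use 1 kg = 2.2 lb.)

42.5 hours

Initial rate:
Weight = 143 lb ÷ 2.2 lb/kg = 65 kg
Dose = 31.1 mcg/kg/min × 65 kg = 2021.5 mcg/min
2021.5 mcg/min × 60 min/hr = 121290 mcg/hr
Concentration = 1471 mg ÷ 68 mL = 21.63235 mg/mL = 21632.35 mcg/mL
Rate = 121290 mcg/hr ÷ 21632.35 mcg/mL = 5.60688 mL/hr
Volume infused so far = 5.60688 mL/hr × 1.2 hr = 6.728256 mL
Volume remaining = 68 − 6.728256 = 61.27174 mL
New rate:
Dose = 8 mcg/kg/min × 65 kg = 520 mcg/min
520 mcg/min × 60 min/hr = 31200 mcg/hr
Rate = 31200 mcg/hr ÷ 21632.35 mcg/mL = 1.442284 mL/hr
Time remaining = 61.27174 mL ÷ 1.442284 mL/hr = 42.48244 hr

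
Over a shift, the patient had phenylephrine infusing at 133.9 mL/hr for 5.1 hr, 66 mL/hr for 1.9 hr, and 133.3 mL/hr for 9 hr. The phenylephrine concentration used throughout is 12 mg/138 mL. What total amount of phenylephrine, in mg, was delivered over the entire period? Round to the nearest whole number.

175 mg

Concentration = 12 mg ÷ 138 mL = 0.08695652 mg/mL
Stage 1: 133.9 mL/hr × 5.1 hr = 682.89 mL → 682.89 mL × 0.08695652 mg/mL = 59.38174 mg
Stage 2: 66 mL/hr × 1.9 hr = 125.4 mL → 125.4 mL × 0.08695652 mg/mL = 10.90435 mg
Stage 3: 133.3 mL/hr × 9 hr = 1199.7 mL → 1199.7 mL × 0.08695652 mg/mL = 104.3217 mg
Total = 59.38174 + 10.90435 + 104.3217 = 174.6078 mg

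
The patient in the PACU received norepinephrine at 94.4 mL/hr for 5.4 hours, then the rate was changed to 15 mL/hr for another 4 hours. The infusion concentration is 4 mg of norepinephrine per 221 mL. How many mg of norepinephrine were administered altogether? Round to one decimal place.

10.3 mg

Concentration = 4 mg ÷ 221 mL = 0.01809955 mg/mL
Stage 1: 94.4 mL/hr × 5.4 hr = 509.76 mL → 509.76 mL × 0.01809955 mg/mL = 9.226425 mg
Stage 2: 15 mL/hr × 4 hr = 60 mL → 60 mL × 0.01809955 mg/mL = 1.085973 mg
Total = 9.226425 + 1.085973 = 10.3124 mg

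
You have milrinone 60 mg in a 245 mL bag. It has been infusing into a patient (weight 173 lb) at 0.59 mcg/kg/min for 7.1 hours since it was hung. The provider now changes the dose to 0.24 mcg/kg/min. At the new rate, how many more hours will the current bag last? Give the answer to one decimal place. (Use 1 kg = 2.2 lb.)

Initial rate:
Weight = 173 lb ÷ 2.2 lb/kg = 78.63636 kg
Dose = 0.59 mcg/kg/min × 78.63636 kg = 46.39545 mcg/min
46.39545 mcg/min × 60 min/hr = 2783.727 mcg/hr
Concentration = 60 mg ÷ 245 mL = 0.244898 mg/mL = 244.898 mcg/mL
Rate = 2783.727 mcg/hr ÷ 244.898 mcg/mL = 11.36689 mL/hr
Volume infused so far = 11.36689 mL/hr × 7.1 hr = 80.70489 mL
Volume remaining = 245 − 80.70489 = 164.2951 mL
New rate:
Dose = 0.24 mcg/kg/min × 78.63636 kg = 18.87273 mcg/min
18.87273 mcg/min × 60 min/hr = 1132.364 mcg/hr
Rate = 1132.364 mcg/hr ÷ 244.898 mcg/mL = 4.623818 mL/hr
Time remaining = 164.2951 mL ÷ 4.623818 mL/hr = 35.53235 hr

35.5 hours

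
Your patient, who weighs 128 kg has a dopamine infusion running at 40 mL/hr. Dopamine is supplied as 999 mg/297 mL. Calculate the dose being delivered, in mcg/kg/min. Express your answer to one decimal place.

Concentration = 999 mg ÷ 297 mL = 3.363636 mg/mL = 3363.636 mcg/mL
Drug rate = 40 mL/hr × 3363.636 mcg/mL = 134545.5 mcg/hr
134545.5 mcg/hr ÷ 60 min/hr = 2242.424 mcg/min
2242.424 mcg/min ÷ 128 kg = 17.51894 mcg/kg/min

17.5 mcg/kg/min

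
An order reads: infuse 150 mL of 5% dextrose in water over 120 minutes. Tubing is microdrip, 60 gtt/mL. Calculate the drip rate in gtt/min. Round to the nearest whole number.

150 mL ÷ (120 min) = 1.25 mL/min
1.25 mL/min × 60 gtt/mL = 75 gtt/min

75 gtt/min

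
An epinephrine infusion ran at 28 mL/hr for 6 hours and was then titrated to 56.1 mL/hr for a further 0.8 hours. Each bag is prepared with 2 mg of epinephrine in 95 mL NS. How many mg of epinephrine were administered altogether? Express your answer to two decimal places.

4.48 mg

Concentration = 2 mg ÷ 95 mL = 0.02105263 mg/mL
Stage 1: 28 mL/hr × 6 hr = 168 mL → 168 mL × 0.02105263 mg/mL = 3.536842 mg
Stage 2: 56.1 mL/hr × 0.8 hr = 44.88 mL → 44.88 mL × 0.02105263 mg/mL = 0.9448421 mg
Total = 3.536842 + 0.9448421 = 4.481684 mg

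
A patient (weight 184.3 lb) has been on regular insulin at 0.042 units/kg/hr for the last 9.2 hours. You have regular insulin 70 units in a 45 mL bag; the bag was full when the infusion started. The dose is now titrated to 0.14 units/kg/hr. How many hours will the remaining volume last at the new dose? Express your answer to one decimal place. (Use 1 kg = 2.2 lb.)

3.2 hours

Initial rate:
Weight = 184.3 lb ÷ 2.2 lb/kg = 83.77273 kg
Dose = 0.042 units/kg/hr × 83.77273 kg = 3.518455 units/hr
Concentration = 70 units ÷ 45 mL = 1.555556 units/mL
Rate = 3.518455 units/hr ÷ 1.555556 units/mL = 2.261864 mL/hr
Volume infused so far = 2.261864 mL/hr × 9.2 hr = 20.80915 mL
Volume remaining = 45 − 20.80915 = 24.19085 mL
New rate:
Dose = 0.14 units/kg/hr × 83.77273 kg = 11.72818 units/hr
Rate = 11.72818 units/hr ÷ 1.555556 units/mL = 7.539545 mL/hr
Time remaining = 24.19085 mL ÷ 7.539545 mL/hr = 3.20853 hr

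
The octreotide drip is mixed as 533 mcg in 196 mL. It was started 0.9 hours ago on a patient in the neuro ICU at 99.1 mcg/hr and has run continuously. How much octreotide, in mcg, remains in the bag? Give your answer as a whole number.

444 mcg

Concentration = 533 mcg ÷ 196 mL = 2.719388 mcg/mL
Rate = 99.1 mcg/hr ÷ 2.719388 mcg/mL = 36.44203 mL/hr
Volume infused = 36.44203 mL/hr × 0.9 hr = 32.79782 mL
Volume remaining = 196 − 32.79782 = 163.2022 mL
Drug remaining = 163.2022 mL × 2.719388 mcg/mL = 443.81 mcg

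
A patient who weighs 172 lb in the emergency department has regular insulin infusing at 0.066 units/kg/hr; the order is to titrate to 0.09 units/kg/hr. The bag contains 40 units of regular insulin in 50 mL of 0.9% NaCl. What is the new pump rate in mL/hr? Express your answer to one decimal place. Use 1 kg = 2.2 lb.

Weight = 172 lb ÷ 2.2 lb/kg = 78.18182 kg
Dose = 0.09 units/kg/hr × 78.18182 kg = 7.036364 units/hr
Concentration = 40 units ÷ 50 mL = 0.8 units/mL
Rate = 7.036364 units/hr ÷ 0.8 units/mL = 8.795455 mL/hr

8.8 mL/hr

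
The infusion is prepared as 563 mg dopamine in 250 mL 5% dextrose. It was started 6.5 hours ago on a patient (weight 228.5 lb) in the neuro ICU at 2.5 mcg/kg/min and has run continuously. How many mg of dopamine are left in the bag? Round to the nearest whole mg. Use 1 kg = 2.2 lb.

Weight = 228.5 lb ÷ 2.2 lb/kg = 103.8636 kg
Dose = 2.5 mcg/kg/min × 103.8636 kg = 259.6591 mcg/min
259.6591 mcg/min × 60 min/hr = 15579.55 mcg/hr
Concentration = 563 mg ÷ 250 mL = 2.252 mg/mL = 2252 mcg/mL
Rate = 15579.55 mcg/hr ÷ 2252 mcg/mL = 6.918093 mL/hr
Volume infused = 6.918093 mL/hr × 6.5 hr = 44.9676 mL
Volume remaining = 250 − 44.9676 = 205.0324 mL
Drug remaining = 205.0324 mL × 2252 mcg/mL = 461733 mcg = 461.733 mg

462 mg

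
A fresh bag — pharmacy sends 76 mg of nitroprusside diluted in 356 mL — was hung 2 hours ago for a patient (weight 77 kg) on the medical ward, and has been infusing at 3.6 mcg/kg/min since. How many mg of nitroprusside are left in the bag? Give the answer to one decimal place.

Dose = 3.6 mcg/kg/min × 77 kg = 277.2 mcg/min
277.2 mcg/min × 60 min/hr = 16632 mcg/hr
Concentration = 76 mg ÷ 356 mL = 0.2134831 mg/mL = 213.4831 mcg/mL
Rate = 16632 mcg/hr ÷ 213.4831 mcg/mL = 77.90779 mL/hr
Volume infused = 77.90779 mL/hr × 2 hr = 155.8156 mL
Volume remaining = 356 − 155.8156 = 200.1844 mL
Drug remaining = 200.1844 mL × 213.4831 mcg/mL = 42736 mcg = 42.736 mg

42.7 mg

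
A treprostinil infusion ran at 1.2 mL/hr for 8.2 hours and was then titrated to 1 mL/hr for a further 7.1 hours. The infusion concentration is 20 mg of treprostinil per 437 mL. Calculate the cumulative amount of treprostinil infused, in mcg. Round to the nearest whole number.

Concentration = 20 mg ÷ 437 mL = 0.04576659 mg/mL
Stage 1: 1.2 mL/hr × 8.2 hr = 9.84 mL → 9.84 mL × 0.04576659 mg/mL = 0.4503432 mg
Stage 2: 1 mL/hr × 7.1 hr = 7.1 mL → 7.1 mL × 0.04576659 mg/mL = 0.3249428 mg
Total = 0.4503432 + 0.3249428 = 0.775286 mg = 775.286 mcg

775 mcg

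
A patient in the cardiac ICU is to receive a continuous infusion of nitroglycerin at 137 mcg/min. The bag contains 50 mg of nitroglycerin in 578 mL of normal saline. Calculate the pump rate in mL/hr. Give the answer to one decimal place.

95.0 mL/hr

137 mcg/min × 60 min/hr = 8220 mcg/hr
Concentration = 50 mg ÷ 578 mL = 0.08650519 mg/mL = 86.50519 mcg/mL
Rate = 8220 mcg/hr ÷ 86.50519 mcg/mL = 95.0232 mL/hr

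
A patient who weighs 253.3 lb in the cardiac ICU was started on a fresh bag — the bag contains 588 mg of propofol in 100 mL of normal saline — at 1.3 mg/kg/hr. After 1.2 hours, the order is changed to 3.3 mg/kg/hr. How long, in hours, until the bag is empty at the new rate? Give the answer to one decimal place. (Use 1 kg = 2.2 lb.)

Initial rate:
Weight = 253.3 lb ÷ 2.2 lb/kg = 115.1364 kg
Dose = 1.3 mg/kg/hr × 115.1364 kg = 149.6773 mg/hr
Concentration = 588 mg ÷ 100 mL = 5.88 mg/mL
Rate = 149.6773 mg/hr ÷ 5.88 mg/mL = 25.45532 mL/hr
Volume infused so far = 25.45532 mL/hr × 1.2 hr = 30.54638 mL
Volume remaining = 100 − 30.54638 = 69.45362 mL
New rate:
Dose = 3.3 mg/kg/hr × 115.1364 kg = 379.95 mg/hr
Rate = 379.95 mg/hr ÷ 5.88 mg/mL = 64.61735 mL/hr
Time remaining = 69.45362 mL ÷ 64.61735 mL/hr = 1.074845 hr

1.1 hours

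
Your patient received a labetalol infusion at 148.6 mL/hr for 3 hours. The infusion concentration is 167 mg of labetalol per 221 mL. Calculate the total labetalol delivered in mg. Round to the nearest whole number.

337 mg

Concentration = 167 mg ÷ 221 mL = 0.7556561 mg/mL
Drug rate = 148.6 mL/hr × 0.7556561 mg/mL = 112.2905 mg/hr
Total = 112.2905 mg/hr × 3 hr = 336.8715 mg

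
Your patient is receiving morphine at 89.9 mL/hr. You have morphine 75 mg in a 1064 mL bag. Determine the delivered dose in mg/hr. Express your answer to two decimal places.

6.34 mg/hr

Concentration = 75 mg ÷ 1064 mL = 0.07048872 mg/mL
Drug rate = 89.9 mL/hr × 0.07048872 mg/mL = 6.336936 mg/hr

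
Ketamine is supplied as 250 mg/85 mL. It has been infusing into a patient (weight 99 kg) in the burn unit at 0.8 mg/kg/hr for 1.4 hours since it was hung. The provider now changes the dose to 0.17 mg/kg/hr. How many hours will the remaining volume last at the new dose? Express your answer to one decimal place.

Initial rate:
Dose = 0.8 mg/kg/hr × 99 kg = 79.2 mg/hr
Concentration = 250 mg ÷ 85 mL = 2.941176 mg/mL
Rate = 79.2 mg/hr ÷ 2.941176 mg/mL = 26.928 mL/hr
Volume infused so far = 26.928 mL/hr × 1.4 hr = 37.6992 mL
Volume remaining = 85 − 37.6992 = 47.3008 mL
New rate:
Dose = 0.17 mg/kg/hr × 99 kg = 16.83 mg/hr
Rate = 16.83 mg/hr ÷ 2.941176 mg/mL = 5.7222 mL/hr
Time remaining = 47.3008 mL ÷ 5.7222 mL/hr = 8.266191 hr

8.3 hours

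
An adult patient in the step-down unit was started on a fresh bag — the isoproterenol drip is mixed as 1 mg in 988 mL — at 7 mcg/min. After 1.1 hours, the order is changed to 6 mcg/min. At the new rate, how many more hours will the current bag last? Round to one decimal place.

Initial rate:
7 mcg/min × 60 min/hr = 420 mcg/hr
Concentration = 1 mg ÷ 988 mL = 0.001012146 mg/mL = 1.012146 mcg/mL
Rate = 420 mcg/hr ÷ 1.012146 mcg/mL = 414.96 mL/hr
Volume infused so far = 414.96 mL/hr × 1.1 hr = 456.456 mL
Volume remaining = 988 − 456.456 = 531.544 mL
New rate:
6 mcg/min × 60 min/hr = 360 mcg/hr
Rate = 360 mcg/hr ÷ 1.012146 mcg/mL = 355.68 mL/hr
Time remaining = 531.544 mL ÷ 355.68 mL/hr = 1.494444 hr

1.5 hours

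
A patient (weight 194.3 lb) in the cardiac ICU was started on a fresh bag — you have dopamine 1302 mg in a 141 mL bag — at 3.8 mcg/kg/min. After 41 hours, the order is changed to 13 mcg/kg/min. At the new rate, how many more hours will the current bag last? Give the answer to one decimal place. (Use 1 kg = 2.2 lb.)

6.9 hours

Initial rate:
Weight = 194.3 lb ÷ 2.2 lb/kg = 88.31818 kg
Dose = 3.8 mcg/kg/min × 88.31818 kg = 335.6091 mcg/min
335.6091 mcg/min × 60 min/hr = 20136.55 mcg/hr
Concentration = 1302 mg ÷ 141 mL = 9.234043 mg/mL = 9234.043 mcg/mL
Rate = 20136.55 mcg/hr ÷ 9234.043 mcg/mL = 2.180686 mL/hr
Volume infused so far = 2.180686 mL/hr × 41 hr = 89.40812 mL
Volume remaining = 141 − 89.40812 = 51.59188 mL
New rate:
Dose = 13 mcg/kg/min × 88.31818 kg = 1148.136 mcg/min
1148.136 mcg/min × 60 min/hr = 68888.18 mcg/hr
Rate = 68888.18 mcg/hr ÷ 9234.043 mcg/mL = 7.460241 mL/hr
Time remaining = 51.59188 mL ÷ 7.460241 mL/hr = 6.915579 hr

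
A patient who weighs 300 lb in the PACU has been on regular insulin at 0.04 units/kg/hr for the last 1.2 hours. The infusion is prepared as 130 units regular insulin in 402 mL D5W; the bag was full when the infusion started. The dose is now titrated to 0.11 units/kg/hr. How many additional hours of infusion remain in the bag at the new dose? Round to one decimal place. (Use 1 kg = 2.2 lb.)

8.2 hours

Initial rate:
Weight = 300 lb ÷ 2.2 lb/kg = 136.3636 kg
Dose = 0.04 units/kg/hr × 136.3636 kg = 5.454545 units/hr
Concentration = 130 units ÷ 402 mL = 0.3233831 units/mL
Rate = 5.454545 units/hr ÷ 0.3233831 units/mL = 16.86713 mL/hr
Volume infused so far = 16.86713 mL/hr × 1.2 hr = 20.24056 mL
Volume remaining = 402 − 20.24056 = 381.7594 mL
New rate:
Dose = 0.11 units/kg/hr × 136.3636 kg = 15 units/hr
Rate = 15 units/hr ÷ 0.3233831 units/mL = 46.38462 mL/hr
Time remaining = 381.7594 mL ÷ 46.38462 mL/hr = 8.230303 hr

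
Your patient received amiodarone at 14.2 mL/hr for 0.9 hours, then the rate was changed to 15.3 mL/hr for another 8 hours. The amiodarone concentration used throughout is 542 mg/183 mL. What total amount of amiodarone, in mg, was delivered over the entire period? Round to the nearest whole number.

Concentration = 542 mg ÷ 183 mL = 2.961749 mg/mL
Stage 1: 14.2 mL/hr × 0.9 hr = 12.78 mL → 12.78 mL × 2.961749 mg/mL = 37.85115 mg
Stage 2: 15.3 mL/hr × 8 hr = 122.4 mL → 122.4 mL × 2.961749 mg/mL = 362.518 mg
Total = 37.85115 + 362.518 = 400.3692 mg

400 mg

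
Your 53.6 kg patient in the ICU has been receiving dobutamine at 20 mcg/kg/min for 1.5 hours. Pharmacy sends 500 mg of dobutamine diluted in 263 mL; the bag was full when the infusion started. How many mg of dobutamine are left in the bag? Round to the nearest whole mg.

404 mg

Dose = 20 mcg/kg/min × 53.6 kg = 1072 mcg/min
1072 mcg/min × 60 min/hr = 64320 mcg/hr
Concentration = 500 mg ÷ 263 mL = 1.901141 mg/mL = 1901.141 mcg/mL
Rate = 64320 mcg/hr ÷ 1901.141 mcg/mL = 33.83232 mL/hr
Volume infused = 33.83232 mL/hr × 1.5 hr = 50.74848 mL
Volume remaining = 263 − 50.74848 = 212.2515 mL
Drug remaining = 212.2515 mL × 1901.141 mcg/mL = 403520 mcg = 403.52 mg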